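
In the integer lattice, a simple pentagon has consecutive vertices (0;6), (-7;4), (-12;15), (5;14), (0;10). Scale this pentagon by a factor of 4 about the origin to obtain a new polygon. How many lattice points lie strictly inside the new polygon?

By the shoelace formula, twice the signed area is |(0·4 − (-7)·6) + ((-7)·15 − (-12)·4) + ((-12)·14 − 5·15) + (5·10 − 0·14) + (0·6 − 0·10)| = 208, so the area is 104.
Summing gcd(|Δx|,|Δy|) over the edges gives the boundary count: gcd(7,2) + gcd(5,11) + gcd(17,1) + gcd(5,4) + gcd(0,4) = 1+1+1+1+4 = 8.
Scaling by 4 multiplies the area by 4² = 16 (so the new area is 1664) and multiplies the boundary lattice-point count by 4, giving 32.
By Pick's theorem, the interior count of the dilated polygon is 1664 − 32/2 + 1 = 1649.

1649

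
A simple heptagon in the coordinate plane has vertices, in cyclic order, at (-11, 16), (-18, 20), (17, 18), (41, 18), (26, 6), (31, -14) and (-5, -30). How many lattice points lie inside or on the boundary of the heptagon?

1626

The shoelace formula gives twice the area as |((-11)·20 − (-18)·16) + ((-18)·18 − 17·20) + (17·18 − 41·18) + (41·6 − 26·18) + (26·(-14) − 31·6) + (31·(-30) − (-5)·(-14)) + ((-5)·16 − (-11)·(-30))| = 3210, so the area is 1605.
The number of boundary lattice points is Σ gcd(|Δx|,|Δy|) = gcd(7,4) + gcd(35,2) + gcd(24,0) + gcd(15,12) + gcd(5,20) + gcd(36,16) + gcd(6,46) = 1+1+24+3+5+4+2 = 40.
Pick's theorem gives I = A − B/2 + 1 = 1605 − 40/2 + 1 = 1586, so the closed region contains I + B = 1586 + 40 = 1626 lattice points.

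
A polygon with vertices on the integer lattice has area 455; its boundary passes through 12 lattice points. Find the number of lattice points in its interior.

From Pick's theorem, I = A − B/2 + 1 = 455 − 12/2 + 1 = 450.

450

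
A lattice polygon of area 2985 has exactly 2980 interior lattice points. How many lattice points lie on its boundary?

12

Pick's theorem gives A = I + B/2 − 1, so B = 2(A − I + 1) = 2(2985 − 2980 + 1) = 12.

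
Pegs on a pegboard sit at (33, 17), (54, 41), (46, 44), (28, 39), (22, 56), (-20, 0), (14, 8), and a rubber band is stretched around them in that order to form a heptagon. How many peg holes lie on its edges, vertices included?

Summing gcd(|Δx|,|Δy|) over the edges gives the boundary count: gcd(21,24) + gcd(8,3) + gcd(18,5) + gcd(6,17) + gcd(42,56) + gcd(34,8) + gcd(19,9) = 3+1+1+1+14+2+1 = 23.

23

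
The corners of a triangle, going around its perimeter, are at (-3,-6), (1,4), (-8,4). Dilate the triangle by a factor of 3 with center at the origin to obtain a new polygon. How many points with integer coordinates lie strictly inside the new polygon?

Using the shoelace formula, 2A = |[(-3)·4 − 1·(-6)] + [1·4 − (-8)·4] + [(-8)·(-6) − (-3)·4]| = 90, so the area is 45.
Along each edge there are gcd(|Δx|,|Δy|)+1 lattice points, so counting each shared vertex once the boundary has gcd(4,10) + gcd(9,0) + gcd(5,10) = 2+9+5 = 16.
Scaling by 3 multiplies the area by 3² = 9 (so the new area is 405) and multiplies the boundary lattice-point count by 3, giving 48.
By Pick's theorem, the interior count of the dilated polygon is 405 − 48/2 + 1 = 382.

382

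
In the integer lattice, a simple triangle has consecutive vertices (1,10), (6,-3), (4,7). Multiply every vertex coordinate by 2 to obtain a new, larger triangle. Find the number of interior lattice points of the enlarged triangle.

43

The shoelace formula gives twice the area as |[1·(-3) − 6·10] + [6·7 − 4·(-3)] + [4·10 − 1·7]| = 24, so the area is 12.
Along each edge there are gcd(|Δx|,|Δy|)+1 lattice points, so counting each shared vertex once the boundary has gcd(5,13) + gcd(2,10) + gcd(3,3) = 1+2+3 = 6.
Scaling by 2 multiplies the area by 2² = 4 (so the new area is 48) and multiplies the boundary lattice-point count by 2, giving 12.
By Pick's theorem, the interior count of the dilated polygon is 48 − 12/2 + 1 = 43.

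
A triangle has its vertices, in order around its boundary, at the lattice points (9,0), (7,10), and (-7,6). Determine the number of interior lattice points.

Using the shoelace formula, 2A = |[9·10 − 7·0] + [7·6 − (-7)·10] + [(-7)·0 − 9·6]| = 148, so the area is 74.
Summing gcd(|Δx|,|Δy|) over the edges gives the boundary count: gcd(2,10) + gcd(14,4) + gcd(16,6) = 2+2+2 = 6.
By Pick's theorem A = I + B/2 − 1, so I = 74 − 6/2 + 1 = 72.

72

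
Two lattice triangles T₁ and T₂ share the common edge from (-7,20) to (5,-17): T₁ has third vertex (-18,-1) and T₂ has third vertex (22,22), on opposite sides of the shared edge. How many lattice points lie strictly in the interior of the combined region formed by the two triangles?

The union is the simple quadrilateral with vertices (-7,20), (-18,-1), (5,-17), (22,22) in order.
By the shoelace formula, twice the signed area is |[(-7)·(-1) − (-18)·20] + [(-18)·(-17) − 5·(-1)] + [5·22 − 22·(-17)] + [22·20 − (-7)·22]| = 1756, so the area is 878.
The number of boundary lattice points is Σ gcd(|Δx|,|Δy|) = gcd(11,21) + gcd(23,16) + gcd(17,39) + gcd(29,2) = 1+1+1+1 = 4.
By Pick's theorem I = A − B/2 + 1 = 878 − 4/2 + 1 = 877.

877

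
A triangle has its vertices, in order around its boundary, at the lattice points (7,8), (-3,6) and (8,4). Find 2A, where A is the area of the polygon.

42

By the shoelace formula, twice the signed area is |[7·6 − (-3)·8] + [(-3)·4 − 8·6] + [8·8 − 7·4]| = 42, so the area is 21.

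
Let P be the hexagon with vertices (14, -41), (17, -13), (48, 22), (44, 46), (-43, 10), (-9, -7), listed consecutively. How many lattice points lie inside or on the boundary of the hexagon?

3029

Using the shoelace formula, 2A = |(14·(-13) − 17·(-41)) + (17·22 − 48·(-13)) + (48·46 − 44·22) + (44·10 − (-43)·46) + ((-43)·(-7) − (-9)·10) + ((-9)·(-41) − 14·(-7))| = 6029, so the area is 6029/2.
Along each edge there are gcd(|Δx|,|Δy|)+1 lattice points, so counting each shared vertex once the boundary has gcd(3,28) + gcd(31,35) + gcd(4,24) + gcd(87,36) + gcd(34,17) + gcd(23,34) = 1+1+4+3+17+1 = 27.
Pick's theorem gives I = A − B/2 + 1 = 6029/2 − 27/2 + 1 = 3002, so the closed region contains I + B = 3002 + 27 = 3029 lattice points.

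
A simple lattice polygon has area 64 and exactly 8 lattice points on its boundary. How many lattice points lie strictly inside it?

61

Pick's theorem A = I + B/2 − 1 rearranges to I = A − B/2 + 1 = 64 − 8/2 + 1 = 61.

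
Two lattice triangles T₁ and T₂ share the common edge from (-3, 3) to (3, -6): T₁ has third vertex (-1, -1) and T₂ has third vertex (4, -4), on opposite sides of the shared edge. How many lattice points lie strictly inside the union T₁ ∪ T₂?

9

The union is the simple quadrilateral with vertices (-3, 3), (-1, -1), (3, -6), (4, -4) in order.
Using the shoelace formula, 2A = |[(-3)·(-1) − (-1)·3] + [(-1)·(-6) − 3·(-1)] + [3·(-4) − 4·(-6)] + [4·3 − (-3)·(-4)]| = 27, so the area is 27/2.
Along each edge there are gcd(|Δx|,|Δy|)+1 lattice points, so counting each shared vertex once the boundary has gcd(2,4) + gcd(4,5) + gcd(1,2) + gcd(7,7) = 2+1+1+7 = 11.
By Pick's theorem I = A − B/2 + 1 = 27/2 − 11/2 + 1 = 9.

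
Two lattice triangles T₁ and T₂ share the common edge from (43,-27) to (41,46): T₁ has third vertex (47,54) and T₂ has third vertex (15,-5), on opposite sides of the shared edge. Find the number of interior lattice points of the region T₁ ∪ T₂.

The union is the simple quadrilateral with vertices (43,-27), (47,54), (41,46), (15,-5) in order.
Using the shoelace formula, 2A = |(43·54 − 47·(-27)) + (47·46 − 41·54) + (41·(-5) − 15·46) + (15·(-27) − 43·(-5))| = 2454, so the area is 1227.
Summing gcd(|Δx|,|Δy|) over the edges gives the boundary count: gcd(4,81) + gcd(6,8) + gcd(26,51) + gcd(28,22) = 1+2+1+2 = 6.
By Pick's theorem I = A − B/2 + 1 = 1227 − 6/2 + 1 = 1225.

1225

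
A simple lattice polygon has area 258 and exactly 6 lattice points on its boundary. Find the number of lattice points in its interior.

Pick's theorem A = I + B/2 − 1 rearranges to I = A − B/2 + 1 = 258 − 6/2 + 1 = 256.

256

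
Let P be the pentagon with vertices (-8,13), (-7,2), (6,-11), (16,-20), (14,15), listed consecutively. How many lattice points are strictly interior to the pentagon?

Using the shoelace formula, 2A = |((-8)·2 − (-7)·13) + ((-7)·(-11) − 6·2) + (6·(-20) − 16·(-11)) + (16·15 − 14·(-20)) + (14·13 − (-8)·15)| = 1018, so the area is 509.
The number of boundary lattice points is Σ gcd(|Δx|,|Δy|) = gcd(1,11) + gcd(13,13) + gcd(10,9) + gcd(2,35) + gcd(22,2) = 1+13+1+1+2 = 18.
By Pick's theorem A = I + B/2 − 1, so I = 509 − 18/2 + 1 = 501.

501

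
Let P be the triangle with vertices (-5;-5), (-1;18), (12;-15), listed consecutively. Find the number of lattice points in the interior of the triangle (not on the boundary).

215

By the shoelace formula, twice the signed area is |((-5)·18 − (-1)·(-5)) + ((-1)·(-15) − 12·18) + (12·(-5) − (-5)·(-15))| = 431, so the area is 431/2.
Along each edge there are gcd(|Δx|,|Δy|)+1 lattice points, so counting each shared vertex once the boundary has gcd(4,23) + gcd(13,33) + gcd(17,10) = 1+1+1 = 3.
By Pick's theorem A = I + B/2 − 1, so I = 431/2 − 3/2 + 1 = 215.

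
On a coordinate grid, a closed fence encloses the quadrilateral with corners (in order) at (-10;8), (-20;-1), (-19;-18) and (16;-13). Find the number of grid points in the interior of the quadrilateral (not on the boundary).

The shoelace formula gives twice the area as |((-10)·(-1) − (-20)·8) + ((-20)·(-18) − (-19)·(-1)) + ((-19)·(-13) − 16·(-18)) + (16·8 − (-10)·(-13))| = 1044, so the area is 522.
Along each edge there are gcd(|Δx|,|Δy|)+1 lattice points, so counting each shared vertex once the boundary has gcd(10,9) + gcd(1,17) + gcd(35,5) + gcd(26,21) = 1+1+5+1 = 8.
Pick's theorem gives I = A − B/2 + 1 = 522 − 8/2 + 1 = 519.

519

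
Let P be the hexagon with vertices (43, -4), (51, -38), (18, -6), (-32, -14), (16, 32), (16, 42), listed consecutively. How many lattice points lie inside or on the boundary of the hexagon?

Using the shoelace formula, 2A = |[43·(-38) − 51·(-4)] + [51·(-6) − 18·(-38)] + [18·(-14) − (-32)·(-6)] + [(-32)·32 − 16·(-14)] + [16·42 − 16·32] + [16·(-4) − 43·42]| = 4006, so the area is 2003.
Summing gcd(|Δx|,|Δy|) over the edges gives the boundary count: gcd(8,34) + gcd(33,32) + gcd(50,8) + gcd(48,46) + gcd(0,10) + gcd(27,46) = 2+1+2+2+10+1 = 18.
Pick's theorem gives I = A − B/2 + 1 = 2003 − 18/2 + 1 = 1995, so the closed region contains I + B = 1995 + 18 = 2013 lattice points.

2013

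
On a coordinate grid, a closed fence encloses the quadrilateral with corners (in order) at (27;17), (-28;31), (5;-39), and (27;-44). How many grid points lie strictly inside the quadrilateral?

Using the shoelace formula, 2A = |[27·31 − (-28)·17] + [(-28)·(-39) − 5·31] + [5·(-44) − 27·(-39)] + [27·17 − 27·(-44)]| = 4730, so the area is 2365.
Along each edge there are gcd(|Δx|,|Δy|)+1 lattice points, so counting each shared vertex once the boundary has gcd(55,14) + gcd(33,70) + gcd(22,5) + gcd(0,61) = 1+1+1+61 = 64.
By Pick's theorem A = I + B/2 − 1, so I = 2365 − 64/2 + 1 = 2334.

2334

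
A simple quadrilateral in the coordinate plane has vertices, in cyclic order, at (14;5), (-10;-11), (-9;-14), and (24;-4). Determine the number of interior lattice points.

The shoelace formula gives twice the area as |[14·(-11) − (-10)·5] + [(-10)·(-14) − (-9)·(-11)] + [(-9)·(-4) − 24·(-14)] + [24·5 − 14·(-4)]| = 485, so the area is 242.5.
Summing gcd(|Δx|,|Δy|) over the edges gives the boundary count: gcd(24,16) + gcd(1,3) + gcd(33,10) + gcd(10,9) = 8+1+1+1 = 11.
By Pick's theorem A = I + B/2 − 1, so I = 242.5 − 11/2 + 1 = 238.

238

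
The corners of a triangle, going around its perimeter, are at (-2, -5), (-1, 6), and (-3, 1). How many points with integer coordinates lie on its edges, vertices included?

Along each edge there are gcd(|Δx|,|Δy|)+1 lattice points, so counting each shared vertex once the boundary has gcd(1,11) + gcd(2,5) + gcd(1,6) = 1+1+1 = 3.

3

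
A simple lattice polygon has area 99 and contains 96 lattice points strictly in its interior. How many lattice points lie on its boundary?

Pick's theorem gives A = I + B/2 − 1, so B = 2(A − I + 1) = 2(99 − 96 + 1) = 8.

8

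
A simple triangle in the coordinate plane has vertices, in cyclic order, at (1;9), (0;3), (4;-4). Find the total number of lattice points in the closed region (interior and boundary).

18

The shoelace formula gives twice the area as |[1·3 − 0·9] + [0·(-4) − 4·3] + [4·9 − 1·(-4)]| = 31, so the area is 31/2.
Along each edge there are gcd(|Δx|,|Δy|)+1 lattice points, so counting each shared vertex once the boundary has gcd(1,6) + gcd(4,7) + gcd(3,13) = 1+1+1 = 3.
Pick's theorem gives I = A − B/2 + 1 = 31/2 − 3/2 + 1 = 15, so the closed region contains I + B = 15 + 3 = 18 lattice points.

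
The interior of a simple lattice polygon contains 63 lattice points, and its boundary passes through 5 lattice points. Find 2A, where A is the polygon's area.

129

By Pick's theorem, A = I + B/2 − 1 = 63 + 5/2 − 1 = 129/2.
Hence 2A = 129.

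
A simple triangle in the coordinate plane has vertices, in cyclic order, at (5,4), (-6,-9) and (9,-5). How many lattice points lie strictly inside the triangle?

75

Using the shoelace formula, 2A = |[5·(-9) − (-6)·4] + [(-6)·(-5) − 9·(-9)] + [9·4 − 5·(-5)]| = 151, so the area is 75.5.
Along each edge there are gcd(|Δx|,|Δy|)+1 lattice points, so counting each shared vertex once the boundary has gcd(11,13) + gcd(15,4) + gcd(4,9) = 1+1+1 = 3.
By Pick's theorem A = I + B/2 − 1, so I = 75.5 − 3/2 + 1 = 75.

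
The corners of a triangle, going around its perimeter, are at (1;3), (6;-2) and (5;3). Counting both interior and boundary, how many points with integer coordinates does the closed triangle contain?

By the shoelace formula, twice the signed area is |(1·(-2) − 6·3) + (6·3 − 5·(-2)) + (5·3 − 1·3)| = 20, so the area is 10.
Along each edge there are gcd(|Δx|,|Δy|)+1 lattice points, so counting each shared vertex once the boundary has gcd(5,5) + gcd(1,5) + gcd(4,0) = 5+1+4 = 10.
Pick's theorem gives I = A − B/2 + 1 = 10 − 10/2 + 1 = 6, so the closed region contains I + B = 6 + 10 = 16 lattice points.

16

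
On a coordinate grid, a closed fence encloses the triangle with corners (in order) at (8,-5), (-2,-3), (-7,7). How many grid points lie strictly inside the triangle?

41

Using the shoelace formula, 2A = |(8·(-3) − (-2)·(-5)) + ((-2)·7 − (-7)·(-3)) + ((-7)·(-5) − 8·7)| = 90, so the area is 45.
Along each edge there are gcd(|Δx|,|Δy|)+1 lattice points, so counting each shared vertex once the boundary has gcd(10,2) + gcd(5,10) + gcd(15,12) = 2+5+3 = 10.
Pick's theorem gives I = A − B/2 + 1 = 45 − 10/2 + 1 = 41.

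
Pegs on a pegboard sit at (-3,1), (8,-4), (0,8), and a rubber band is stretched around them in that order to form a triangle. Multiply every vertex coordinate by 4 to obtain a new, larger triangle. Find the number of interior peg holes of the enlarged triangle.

725

By the shoelace formula, twice the signed area is |((-3)·(-4) − 8·1) + (8·8 − 0·(-4)) + (0·1 − (-3)·8)| = 92, so the area is 46.
Along each edge there are gcd(|Δx|,|Δy|)+1 lattice points, so counting each shared vertex once the boundary has gcd(11,5) + gcd(8,12) + gcd(3,7) = 1+4+1 = 6.
Scaling by 4 multiplies the area by 4² = 16 (so the new area is 736) and multiplies the boundary lattice-point count by 4, giving 24.
By Pick's theorem, the interior count of the dilated polygon is 736 − 24/2 + 1 = 725.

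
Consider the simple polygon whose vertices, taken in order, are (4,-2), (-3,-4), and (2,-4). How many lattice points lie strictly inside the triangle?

By the shoelace formula, twice the signed area is |(4·(-4) − (-3)·(-2)) + ((-3)·(-4) − 2·(-4)) + (2·(-2) − 4·(-4))| = 10, so the area is 5.
Summing gcd(|Δx|,|Δy|) over the edges gives the boundary count: gcd(7,2) + gcd(5,0) + gcd(2,2) = 1+5+2 = 8.
Pick's theorem gives I = A − B/2 + 1 = 5 − 8/2 + 1 = 2.

2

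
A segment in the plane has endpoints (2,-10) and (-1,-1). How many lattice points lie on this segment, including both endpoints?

The number of lattice points on a segment between lattice points is gcd(|Δx|,|Δy|) + 1 = gcd(3,9) + 1 = 3 + 1 = 4.

4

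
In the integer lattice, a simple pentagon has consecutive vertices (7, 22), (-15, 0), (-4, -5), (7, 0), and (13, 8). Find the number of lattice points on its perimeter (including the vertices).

28

Along each edge there are gcd(|Δx|,|Δy|)+1 lattice points, so counting each shared vertex once the boundary has gcd(22,22) + gcd(11,5) + gcd(11,5) + gcd(6,8) + gcd(6,14) = 22+1+1+2+2 = 28.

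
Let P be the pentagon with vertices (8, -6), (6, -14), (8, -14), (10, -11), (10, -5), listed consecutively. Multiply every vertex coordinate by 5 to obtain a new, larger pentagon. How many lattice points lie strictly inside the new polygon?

521

By the shoelace formula, twice the signed area is |(8·(-14) − 6·(-6)) + (6·(-14) − 8·(-14)) + (8·(-11) − 10·(-14)) + (10·(-5) − 10·(-11)) + (10·(-6) − 8·(-5))| = 44, so the area is 22.
Along each edge there are gcd(|Δx|,|Δy|)+1 lattice points, so counting each shared vertex once the boundary has gcd(2,8) + gcd(2,0) + gcd(2,3) + gcd(0,6) + gcd(2,1) = 2+2+1+6+1 = 12.
Scaling by 5 multiplies the area by 5² = 25 (so the new area is 550) and multiplies the boundary lattice-point count by 5, giving 60.
By Pick's theorem, the interior count of the dilated polygon is 550 − 60/2 + 1 = 521.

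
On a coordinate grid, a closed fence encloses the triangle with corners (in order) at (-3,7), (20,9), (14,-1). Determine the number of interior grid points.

Using the shoelace formula, 2A = |((-3)·9 − 20·7) + (20·(-1) − 14·9) + (14·7 − (-3)·(-1))| = 218, so the area is 109.
The number of boundary lattice points is Σ gcd(|Δx|,|Δy|) = gcd(23,2) + gcd(6,10) + gcd(17,8) = 1+2+1 = 4.
By Pick's theorem A = I + B/2 − 1, so I = 109 − 4/2 + 1 = 108.

108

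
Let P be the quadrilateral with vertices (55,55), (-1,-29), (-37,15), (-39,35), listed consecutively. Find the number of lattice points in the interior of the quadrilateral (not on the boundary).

Using the shoelace formula, 2A = |(55·(-29) − (-1)·55) + ((-1)·15 − (-37)·(-29)) + ((-37)·35 − (-39)·15) + ((-39)·55 − 55·35)| = 7408, so the area is 3704.
The number of boundary lattice points is Σ gcd(|Δx|,|Δy|) = gcd(56,84) + gcd(36,44) + gcd(2,20) + gcd(94,20) = 28+4+2+2 = 36.
By Pick's theorem A = I + B/2 − 1, so I = 3704 − 36/2 + 1 = 3687.

3687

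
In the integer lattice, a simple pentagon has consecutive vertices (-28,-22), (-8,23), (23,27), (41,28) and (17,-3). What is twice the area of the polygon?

Using the shoelace formula, 2A = |((-28)·23 − (-8)·(-22)) + ((-8)·27 − 23·23) + (23·28 − 41·27) + (41·(-3) − 17·28) + (17·(-22) − (-28)·(-3))| = 3085, so the area is 3085/2.

3085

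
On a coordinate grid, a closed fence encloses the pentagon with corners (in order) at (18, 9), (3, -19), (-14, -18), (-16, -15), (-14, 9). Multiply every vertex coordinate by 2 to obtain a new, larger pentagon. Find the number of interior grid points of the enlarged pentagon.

Using the shoelace formula, 2A = |[18·(-19) − 3·9] + [3·(-18) − (-14)·(-19)] + [(-14)·(-15) − (-16)·(-18)] + [(-16)·9 − (-14)·(-15)] + [(-14)·9 − 18·9]| = 1409, so the area is 1409/2.
Along each edge there are gcd(|Δx|,|Δy|)+1 lattice points, so counting each shared vertex once the boundary has gcd(15,28) + gcd(17,1) + gcd(2,3) + gcd(2,24) + gcd(32,0) = 1+1+1+2+32 = 37.
Scaling by 2 multiplies the area by 2² = 4 (so the new area is 2818) and multiplies the boundary lattice-point count by 2, giving 74.
By Pick's theorem, the interior count of the dilated polygon is 2818 − 74/2 + 1 = 2782.

2782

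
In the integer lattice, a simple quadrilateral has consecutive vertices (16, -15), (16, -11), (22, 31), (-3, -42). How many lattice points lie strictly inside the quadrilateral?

339

The shoelace formula gives twice the area as |[16·(-11) − 16·(-15)] + [16·31 − 22·(-11)] + [22·(-42) − (-3)·31] + [(-3)·(-15) − 16·(-42)]| = 688, so the area is 344.
The number of boundary lattice points is Σ gcd(|Δx|,|Δy|) = gcd(0,4) + gcd(6,42) + gcd(25,73) + gcd(19,27) = 4+6+1+1 = 12.
By Pick's theorem A = I + B/2 − 1, so I = 344 − 12/2 + 1 = 339.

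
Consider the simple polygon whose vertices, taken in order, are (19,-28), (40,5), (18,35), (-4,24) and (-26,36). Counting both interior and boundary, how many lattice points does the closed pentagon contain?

The shoelace formula gives twice the area as |(19·5 − 40·(-28)) + (40·35 − 18·5) + (18·24 − (-4)·35) + ((-4)·36 − (-26)·24) + ((-26)·(-28) − 19·36)| = 3621, so the area is 3621/2.
Along each edge there are gcd(|Δx|,|Δy|)+1 lattice points, so counting each shared vertex once the boundary has gcd(21,33) + gcd(22,30) + gcd(22,11) + gcd(22,12) + gcd(45,64) = 3+2+11+2+1 = 19.
Pick's theorem gives I = A − B/2 + 1 = 3621/2 − 19/2 + 1 = 1802, so the closed region contains I + B = 1802 + 19 = 1821 lattice points.

1821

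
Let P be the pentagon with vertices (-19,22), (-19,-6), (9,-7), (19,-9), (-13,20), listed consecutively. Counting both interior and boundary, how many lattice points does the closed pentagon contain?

By the shoelace formula, twice the signed area is |((-19)·(-6) − (-19)·22) + ((-19)·(-7) − 9·(-6)) + (9·(-9) − 19·(-7)) + (19·20 − (-13)·(-9)) + ((-13)·22 − (-19)·20)| = 1128, so the area is 564.
The number of boundary lattice points is Σ gcd(|Δx|,|Δy|) = gcd(0,28) + gcd(28,1) + gcd(10,2) + gcd(32,29) + gcd(6,2) = 28+1+2+1+2 = 34.
Pick's theorem gives I = A − B/2 + 1 = 564 − 34/2 + 1 = 548, so the closed region contains I + B = 548 + 34 = 582 lattice points.

582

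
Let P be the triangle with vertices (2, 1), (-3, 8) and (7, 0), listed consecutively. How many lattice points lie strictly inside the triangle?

14

By the shoelace formula, twice the signed area is |[2·8 − (-3)·1] + [(-3)·0 − 7·8] + [7·1 − 2·0]| = 30, so the area is 15.
Summing gcd(|Δx|,|Δy|) over the edges gives the boundary count: gcd(5,7) + gcd(10,8) + gcd(5,1) = 1+2+1 = 4.
Pick's theorem gives I = A − B/2 + 1 = 15 − 4/2 + 1 = 14.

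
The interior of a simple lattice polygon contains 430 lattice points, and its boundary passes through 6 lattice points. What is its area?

432

Pick's theorem states A = I + B/2 − 1, so A = 430 + 6/2 − 1 = 432.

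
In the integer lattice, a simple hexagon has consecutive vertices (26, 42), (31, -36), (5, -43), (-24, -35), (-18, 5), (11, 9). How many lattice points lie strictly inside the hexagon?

Using the shoelace formula, 2A = |(26·(-36) − 31·42) + (31·(-43) − 5·(-36)) + (5·(-35) − (-24)·(-43)) + ((-24)·5 − (-18)·(-35)) + ((-18)·9 − 11·5) + (11·42 − 26·9)| = 5337, so the area is 2668.5.
Along each edge there are gcd(|Δx|,|Δy|)+1 lattice points, so counting each shared vertex once the boundary has gcd(5,78) + gcd(26,7) + gcd(29,8) + gcd(6,40) + gcd(29,4) + gcd(15,33) = 1+1+1+2+1+3 = 9.
Pick's theorem gives I = A − B/2 + 1 = 2668.5 − 9/2 + 1 = 2665.

2665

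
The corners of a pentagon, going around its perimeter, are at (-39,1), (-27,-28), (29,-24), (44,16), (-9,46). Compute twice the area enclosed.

8052

By the shoelace formula, twice the signed area is |[(-39)·(-28) − (-27)·1] + [(-27)·(-24) − 29·(-28)] + [29·16 − 44·(-24)] + [44·46 − (-9)·16] + [(-9)·1 − (-39)·46]| = 8052, so the area is 4026.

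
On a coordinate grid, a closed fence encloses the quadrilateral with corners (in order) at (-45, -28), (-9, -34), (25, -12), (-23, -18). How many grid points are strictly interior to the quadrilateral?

The shoelace formula gives twice the area as |((-45)·(-34) − (-9)·(-28)) + ((-9)·(-12) − 25·(-34)) + (25·(-18) − (-23)·(-12)) + ((-23)·(-28) − (-45)·(-18))| = 1344, so the area is 672.
Along each edge there are gcd(|Δx|,|Δy|)+1 lattice points, so counting each shared vertex once the boundary has gcd(36,6) + gcd(34,22) + gcd(48,6) + gcd(22,10) = 6+2+6+2 = 16.
By Pick's theorem A = I + B/2 − 1, so I = 672 − 16/2 + 1 = 665.

665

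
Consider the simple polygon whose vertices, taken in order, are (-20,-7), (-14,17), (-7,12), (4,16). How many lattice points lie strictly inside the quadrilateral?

The shoelace formula gives twice the area as |[(-20)·17 − (-14)·(-7)] + [(-14)·12 − (-7)·17] + [(-7)·16 − 4·12] + [4·(-7) − (-20)·16]| = 355, so the area is 177.5.
Along each edge there are gcd(|Δx|,|Δy|)+1 lattice points, so counting each shared vertex once the boundary has gcd(6,24) + gcd(7,5) + gcd(11,4) + gcd(24,23) = 6+1+1+1 = 9.
Pick's theorem gives I = A − B/2 + 1 = 177.5 − 9/2 + 1 = 174.

174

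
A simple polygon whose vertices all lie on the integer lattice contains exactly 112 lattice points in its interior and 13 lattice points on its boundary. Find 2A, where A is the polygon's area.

235

By Pick's theorem, A = I + B/2 − 1 = 112 + 13/2 − 1 = 235/2.
Hence 2A = 235.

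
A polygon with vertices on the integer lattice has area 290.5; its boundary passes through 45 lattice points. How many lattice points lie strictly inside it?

From Pick's theorem, I = A − B/2 + 1 = 290.5 − 45/2 + 1 = 269.

269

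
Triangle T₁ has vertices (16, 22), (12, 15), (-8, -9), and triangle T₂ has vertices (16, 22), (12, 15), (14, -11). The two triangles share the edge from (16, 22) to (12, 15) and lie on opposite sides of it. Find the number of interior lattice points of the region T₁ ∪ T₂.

78

The union is the simple quadrilateral with vertices (16, 22), (-8, -9), (12, 15), (14, -11) in order.
The shoelace formula gives twice the area as |(16·(-9) − (-8)·22) + ((-8)·15 − 12·(-9)) + (12·(-11) − 14·15) + (14·22 − 16·(-11))| = 162, so the area is 81.
The number of boundary lattice points is Σ gcd(|Δx|,|Δy|) = gcd(24,31) + gcd(20,24) + gcd(2,26) + gcd(2,33) = 1+4+2+1 = 8.
By Pick's theorem I = A − B/2 + 1 = 81 − 8/2 + 1 = 78.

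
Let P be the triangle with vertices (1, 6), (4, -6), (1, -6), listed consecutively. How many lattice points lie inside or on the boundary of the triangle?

28

By the shoelace formula, twice the signed area is |(1·(-6) − 4·6) + (4·(-6) − 1·(-6)) + (1·6 − 1·(-6))| = 36, so the area is 18.
Summing gcd(|Δx|,|Δy|) over the edges gives the boundary count: gcd(3,12) + gcd(3,0) + gcd(0,12) = 3+3+12 = 18.
Pick's theorem gives I = A − B/2 + 1 = 18 − 18/2 + 1 = 10, so the closed region contains I + B = 10 + 18 = 28 lattice points.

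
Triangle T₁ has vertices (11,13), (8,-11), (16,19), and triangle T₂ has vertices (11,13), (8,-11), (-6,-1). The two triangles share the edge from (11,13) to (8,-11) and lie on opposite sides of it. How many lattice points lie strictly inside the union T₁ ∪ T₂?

The union is the simple quadrilateral with vertices (11,13), (16,19), (8,-11), (-6,-1) in order.
By the shoelace formula, twice the signed area is |[11·19 − 16·13] + [16·(-11) − 8·19] + [8·(-1) − (-6)·(-11)] + [(-6)·13 − 11·(-1)]| = 468, so the area is 234.
Summing gcd(|Δx|,|Δy|) over the edges gives the boundary count: gcd(5,6) + gcd(8,30) + gcd(14,10) + gcd(17,14) = 1+2+2+1 = 6.
By Pick's theorem I = A − B/2 + 1 = 234 − 6/2 + 1 = 232.

232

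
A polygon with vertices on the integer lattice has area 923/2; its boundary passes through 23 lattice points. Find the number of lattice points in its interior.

451

Pick's theorem A = I + B/2 − 1 rearranges to I = A − B/2 + 1 = 923/2 − 23/2 + 1 = 451.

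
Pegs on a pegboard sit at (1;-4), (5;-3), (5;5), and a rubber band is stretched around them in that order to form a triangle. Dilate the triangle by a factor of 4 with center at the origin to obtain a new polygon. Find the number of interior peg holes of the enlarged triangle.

237

By the shoelace formula, twice the signed area is |[1·(-3) − 5·(-4)] + [5·5 − 5·(-3)] + [5·(-4) − 1·5]| = 32, so the area is 16.
Summing gcd(|Δx|,|Δy|) over the edges gives the boundary count: gcd(4,1) + gcd(0,8) + gcd(4,9) = 1+8+1 = 10.
Scaling by 4 multiplies the area by 4² = 16 (so the new area is 256) and multiplies the boundary lattice-point count by 4, giving 40.
By Pick's theorem, the interior count of the dilated polygon is 256 − 40/2 + 1 = 237.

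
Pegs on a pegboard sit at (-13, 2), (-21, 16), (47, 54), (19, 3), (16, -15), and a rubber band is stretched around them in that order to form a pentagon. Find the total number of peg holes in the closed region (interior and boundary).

By the shoelace formula, twice the signed area is |((-13)·16 − (-21)·2) + ((-21)·54 − 47·16) + (47·3 − 19·54) + (19·(-15) − 16·3) + (16·2 − (-13)·(-15))| = 3433, so the area is 3433/2.
Along each edge there are gcd(|Δx|,|Δy|)+1 lattice points, so counting each shared vertex once the boundary has gcd(8,14) + gcd(68,38) + gcd(28,51) + gcd(3,18) + gcd(29,17) = 2+2+1+3+1 = 9.
Pick's theorem gives I = A − B/2 + 1 = 3433/2 − 9/2 + 1 = 1713, so the closed region contains I + B = 1713 + 9 = 1722 lattice points.

1722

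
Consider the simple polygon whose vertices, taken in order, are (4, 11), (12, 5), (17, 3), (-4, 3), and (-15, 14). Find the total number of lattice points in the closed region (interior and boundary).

184

The shoelace formula gives twice the area as |(4·5 − 12·11) + (12·3 − 17·5) + (17·3 − (-4)·3) + ((-4)·14 − (-15)·3) + ((-15)·11 − 4·14)| = 330, so the area is 165.
Summing gcd(|Δx|,|Δy|) over the edges gives the boundary count: gcd(8,6) + gcd(5,2) + gcd(21,0) + gcd(11,11) + gcd(19,3) = 2+1+21+11+1 = 36.
Pick's theorem gives I = A − B/2 + 1 = 165 − 36/2 + 1 = 148, so the closed region contains I + B = 148 + 36 = 184 lattice points.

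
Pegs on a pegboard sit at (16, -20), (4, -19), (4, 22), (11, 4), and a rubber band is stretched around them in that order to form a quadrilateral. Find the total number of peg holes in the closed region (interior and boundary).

Using the shoelace formula, 2A = |[16·(-19) − 4·(-20)] + [4·22 − 4·(-19)] + [4·4 − 11·22] + [11·(-20) − 16·4]| = 570, so the area is 285.
Summing gcd(|Δx|,|Δy|) over the edges gives the boundary count: gcd(12,1) + gcd(0,41) + gcd(7,18) + gcd(5,24) = 1+41+1+1 = 44.
Pick's theorem gives I = A − B/2 + 1 = 285 − 44/2 + 1 = 264, so the closed region contains I + B = 264 + 44 = 308 lattice points.

308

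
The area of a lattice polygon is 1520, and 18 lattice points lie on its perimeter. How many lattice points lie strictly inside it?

From Pick's theorem, I = A − B/2 + 1 = 1520 − 18/2 + 1 = 1512.

1512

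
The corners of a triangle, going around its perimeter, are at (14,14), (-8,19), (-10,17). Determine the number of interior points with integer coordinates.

25

By the shoelace formula, twice the signed area is |(14·19 − (-8)·14) + ((-8)·17 − (-10)·19) + ((-10)·14 − 14·17)| = 54, so the area is 27.
Along each edge there are gcd(|Δx|,|Δy|)+1 lattice points, so counting each shared vertex once the boundary has gcd(22,5) + gcd(2,2) + gcd(24,3) = 1+2+3 = 6.
By Pick's theorem A = I + B/2 − 1, so I = 27 − 6/2 + 1 = 25.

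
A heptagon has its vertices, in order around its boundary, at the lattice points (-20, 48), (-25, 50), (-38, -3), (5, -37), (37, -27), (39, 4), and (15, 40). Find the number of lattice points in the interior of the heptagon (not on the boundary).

4517

The shoelace formula gives twice the area as |((-20)·50 − (-25)·48) + ((-25)·(-3) − (-38)·50) + ((-38)·(-37) − 5·(-3)) + (5·(-27) − 37·(-37)) + (37·4 − 39·(-27)) + (39·40 − 15·4) + (15·48 − (-20)·40)| = 9051, so the area is 4525.5.
Summing gcd(|Δx|,|Δy|) over the edges gives the boundary count: gcd(5,2) + gcd(13,53) + gcd(43,34) + gcd(32,10) + gcd(2,31) + gcd(24,36) + gcd(35,8) = 1+1+1+2+1+12+1 = 19.
By Pick's theorem A = I + B/2 − 1, so I = 4525.5 − 19/2 + 1 = 4517.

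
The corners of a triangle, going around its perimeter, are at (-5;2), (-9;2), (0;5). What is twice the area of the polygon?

The shoelace formula gives twice the area as |[(-5)·2 − (-9)·2] + [(-9)·5 − 0·2] + [0·2 − (-5)·5]| = 12, so the area is 6.

12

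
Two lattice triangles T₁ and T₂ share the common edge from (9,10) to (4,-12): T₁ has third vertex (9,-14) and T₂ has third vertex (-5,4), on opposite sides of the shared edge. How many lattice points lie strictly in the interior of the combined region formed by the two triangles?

The union is the simple quadrilateral with vertices (9,10), (9,-14), (4,-12), (-5,4) in order.
Using the shoelace formula, 2A = |(9·(-14) − 9·10) + (9·(-12) − 4·(-14)) + (4·4 − (-5)·(-12)) + ((-5)·10 − 9·4)| = 398, so the area is 199.
The number of boundary lattice points is Σ gcd(|Δx|,|Δy|) = gcd(0,24) + gcd(5,2) + gcd(9,16) + gcd(14,6) = 24+1+1+2 = 28.
By Pick's theorem I = A − B/2 + 1 = 199 − 28/2 + 1 = 186.

186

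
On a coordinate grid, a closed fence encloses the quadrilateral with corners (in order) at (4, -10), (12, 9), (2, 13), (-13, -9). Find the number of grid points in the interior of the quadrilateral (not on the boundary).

304

By the shoelace formula, twice the signed area is |[4·9 − 12·(-10)] + [12·13 − 2·9] + [2·(-9) − (-13)·13] + [(-13)·(-10) − 4·(-9)]| = 611, so the area is 611/2.
Along each edge there are gcd(|Δx|,|Δy|)+1 lattice points, so counting each shared vertex once the boundary has gcd(8,19) + gcd(10,4) + gcd(15,22) + gcd(17,1) = 1+2+1+1 = 5.
By Pick's theorem A = I + B/2 − 1, so I = 611/2 − 5/2 + 1 = 304.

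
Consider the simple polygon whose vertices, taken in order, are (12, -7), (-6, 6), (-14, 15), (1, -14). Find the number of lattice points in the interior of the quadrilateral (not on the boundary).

182

Using the shoelace formula, 2A = |(12·6 − (-6)·(-7)) + ((-6)·15 − (-14)·6) + ((-14)·(-14) − 1·15) + (1·(-7) − 12·(-14))| = 366, so the area is 183.
Summing gcd(|Δx|,|Δy|) over the edges gives the boundary count: gcd(18,13) + gcd(8,9) + gcd(15,29) + gcd(11,7) = 1+1+1+1 = 4.
By Pick's theorem A = I + B/2 − 1, so I = 183 − 4/2 + 1 = 182.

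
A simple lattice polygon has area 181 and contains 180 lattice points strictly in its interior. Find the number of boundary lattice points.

Pick's theorem gives A = I + B/2 − 1, so B = 2(A − I + 1) = 2(181 − 180 + 1) = 4.

4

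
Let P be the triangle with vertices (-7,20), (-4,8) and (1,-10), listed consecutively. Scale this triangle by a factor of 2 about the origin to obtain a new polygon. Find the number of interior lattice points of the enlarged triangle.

The shoelace formula gives twice the area as |[(-7)·8 − (-4)·20] + [(-4)·(-10) − 1·8] + [1·20 − (-7)·(-10)]| = 6, so the area is 3.
Summing gcd(|Δx|,|Δy|) over the edges gives the boundary count: gcd(3,12) + gcd(5,18) + gcd(8,30) = 3+1+2 = 6.
Scaling by 2 multiplies the area by 2² = 4 (so the new area is 12) and multiplies the boundary lattice-point count by 2, giving 12.
By Pick's theorem, the interior count of the dilated polygon is 12 − 12/2 + 1 = 7.

7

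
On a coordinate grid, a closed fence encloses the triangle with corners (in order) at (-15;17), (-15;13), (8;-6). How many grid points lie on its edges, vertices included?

28

Summing gcd(|Δx|,|Δy|) over the edges gives the boundary count: gcd(0,4) + gcd(23,19) + gcd(23,23) = 4+1+23 = 28.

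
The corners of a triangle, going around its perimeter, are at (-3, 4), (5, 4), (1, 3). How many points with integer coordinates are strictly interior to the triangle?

0

The shoelace formula gives twice the area as |((-3)·4 − 5·4) + (5·3 − 1·4) + (1·4 − (-3)·3)| = 8, so the area is 4.
The number of boundary lattice points is Σ gcd(|Δx|,|Δy|) = gcd(8,0) + gcd(4,1) + gcd(4,1) = 8+1+1 = 10.
By Pick's theorem A = I + B/2 − 1, so I = 4 − 10/2 + 1 = 0.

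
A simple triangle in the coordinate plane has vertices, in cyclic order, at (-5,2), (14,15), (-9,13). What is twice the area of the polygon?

The shoelace formula gives twice the area as |((-5)·15 − 14·2) + (14·13 − (-9)·15) + ((-9)·2 − (-5)·13)| = 261, so the area is 261/2.

261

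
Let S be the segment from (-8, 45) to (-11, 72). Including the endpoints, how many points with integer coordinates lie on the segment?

4

The number of lattice points on a segment between lattice points is gcd(|Δx|,|Δy|) + 1 = gcd(3,27) + 1 = 3 + 1 = 4.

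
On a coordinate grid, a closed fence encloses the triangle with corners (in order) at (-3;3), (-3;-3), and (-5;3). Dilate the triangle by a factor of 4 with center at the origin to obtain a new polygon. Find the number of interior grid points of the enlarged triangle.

77

Using the shoelace formula, 2A = |((-3)·(-3) − (-3)·3) + ((-3)·3 − (-5)·(-3)) + ((-5)·3 − (-3)·3)| = 12, so the area is 6.
Summing gcd(|Δx|,|Δy|) over the edges gives the boundary count: gcd(0,6) + gcd(2,6) + gcd(2,0) = 6+2+2 = 10.
Scaling by 4 multiplies the area by 4² = 16 (so the new area is 96) and multiplies the boundary lattice-point count by 4, giving 40.
By Pick's theorem, the interior count of the dilated polygon is 96 − 40/2 + 1 = 77.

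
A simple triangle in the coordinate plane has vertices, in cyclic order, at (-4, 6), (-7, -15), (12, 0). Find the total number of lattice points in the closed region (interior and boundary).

181

The shoelace formula gives twice the area as |((-4)·(-15) − (-7)·6) + ((-7)·0 − 12·(-15)) + (12·6 − (-4)·0)| = 354, so the area is 177.
Summing gcd(|Δx|,|Δy|) over the edges gives the boundary count: gcd(3,21) + gcd(19,15) + gcd(16,6) = 3+1+2 = 6.
Pick's theorem gives I = A − B/2 + 1 = 177 − 6/2 + 1 = 175, so the closed region contains I + B = 175 + 6 = 181 lattice points.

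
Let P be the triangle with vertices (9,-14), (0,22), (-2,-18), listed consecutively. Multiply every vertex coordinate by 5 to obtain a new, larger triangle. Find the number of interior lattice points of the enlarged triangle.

5371

By the shoelace formula, twice the signed area is |[9·22 − 0·(-14)] + [0·(-18) − (-2)·22] + [(-2)·(-14) − 9·(-18)]| = 432, so the area is 216.
Along each edge there are gcd(|Δx|,|Δy|)+1 lattice points, so counting each shared vertex once the boundary has gcd(9,36) + gcd(2,40) + gcd(11,4) = 9+2+1 = 12.
Scaling by 5 multiplies the area by 5² = 25 (so the new area is 5400) and multiplies the boundary lattice-point count by 5, giving 60.
By Pick's theorem, the interior count of the dilated polygon is 5400 − 60/2 + 1 = 5371.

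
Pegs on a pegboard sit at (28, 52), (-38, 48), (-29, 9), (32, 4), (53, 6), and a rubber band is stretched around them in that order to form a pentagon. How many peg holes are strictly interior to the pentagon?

3264

By the shoelace formula, twice the signed area is |[28·48 − (-38)·52] + [(-38)·9 − (-29)·48] + [(-29)·4 − 32·9] + [32·6 − 53·4] + [53·52 − 28·6]| = 6534, so the area is 3267.
Along each edge there are gcd(|Δx|,|Δy|)+1 lattice points, so counting each shared vertex once the boundary has gcd(66,4) + gcd(9,39) + gcd(61,5) + gcd(21,2) + gcd(25,46) = 2+3+1+1+1 = 8.
Pick's theorem gives I = A − B/2 + 1 = 3267 − 8/2 + 1 = 3264.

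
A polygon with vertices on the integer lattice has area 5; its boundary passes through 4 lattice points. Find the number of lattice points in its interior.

From Pick's theorem, I = A − B/2 + 1 = 5 − 4/2 + 1 = 4.

4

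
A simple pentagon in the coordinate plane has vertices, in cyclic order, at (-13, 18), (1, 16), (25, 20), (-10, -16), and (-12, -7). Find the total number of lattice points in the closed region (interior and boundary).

The shoelace formula gives twice the area as |((-13)·16 − 1·18) + (1·20 − 25·16) + (25·(-16) − (-10)·20) + ((-10)·(-7) − (-12)·(-16)) + ((-12)·18 − (-13)·(-7))| = 1235, so the area is 617.5.
The number of boundary lattice points is Σ gcd(|Δx|,|Δy|) = gcd(14,2) + gcd(24,4) + gcd(35,36) + gcd(2,9) + gcd(1,25) = 2+4+1+1+1 = 9.
Pick's theorem gives I = A − B/2 + 1 = 617.5 − 9/2 + 1 = 614, so the closed region contains I + B = 614 + 9 = 623 lattice points.

623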